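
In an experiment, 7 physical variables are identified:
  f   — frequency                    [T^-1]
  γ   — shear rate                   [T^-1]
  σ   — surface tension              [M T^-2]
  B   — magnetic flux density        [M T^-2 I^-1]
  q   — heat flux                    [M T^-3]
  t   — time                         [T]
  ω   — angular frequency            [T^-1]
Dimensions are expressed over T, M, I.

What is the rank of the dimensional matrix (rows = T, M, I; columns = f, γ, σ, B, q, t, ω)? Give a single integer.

Exponent matrix [T,M,I] × [f,γ,σ,B,q,t,ω]:
  T: [-1 -1 -2 -2 -3  1 -1]
  M: [ 0  0  1  1  1  0  0]
  I: [ 0  0  0 -1  0  0  0]
RREF → pivots at {f,σ,B} ⇒ r = 3

3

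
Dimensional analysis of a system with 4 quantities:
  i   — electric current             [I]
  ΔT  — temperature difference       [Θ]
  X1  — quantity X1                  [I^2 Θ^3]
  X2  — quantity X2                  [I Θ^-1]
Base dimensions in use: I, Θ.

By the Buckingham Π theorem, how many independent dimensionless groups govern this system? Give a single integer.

2

Write exponents as rows I,Θ / cols i,ΔT,X1,X2:
  I: [ 1  0  2  1]
  Θ: [ 0  1  3 -1]
Echelon form has 2 nonzero rows (pivots: i,ΔT)
n=4, r=2 ⇒ 2 dimensionless groups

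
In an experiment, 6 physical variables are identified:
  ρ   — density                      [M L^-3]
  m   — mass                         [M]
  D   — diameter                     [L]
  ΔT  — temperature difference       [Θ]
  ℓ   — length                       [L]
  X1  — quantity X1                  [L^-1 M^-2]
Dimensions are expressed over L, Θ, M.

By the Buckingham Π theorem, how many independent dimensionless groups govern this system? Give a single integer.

Exponent matrix [L,Θ,M] × [ρ,m,D,ΔT,ℓ,X1]:
  L: [-3  0  1  0  1 -1]
  Θ: [ 0  0  0  1  0  0]
  M: [ 1  1  0  0  0 -2]
Echelon form has 3 nonzero rows (pivots: ρ,m,ΔT)
Π count = n − r = 6 − 3 = 3

3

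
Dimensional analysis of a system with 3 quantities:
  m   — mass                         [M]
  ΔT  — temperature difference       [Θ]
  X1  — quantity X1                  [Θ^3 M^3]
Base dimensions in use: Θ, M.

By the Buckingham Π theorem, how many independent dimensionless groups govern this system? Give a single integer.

Write exponents as rows Θ,M / cols m,ΔT,X1:
  Θ: [ 0  1  3]
  M: [ 1  0  3]
Echelon form has 2 nonzero rows (pivots: m,ΔT)
Π count = n − r = 3 − 2 = 1

1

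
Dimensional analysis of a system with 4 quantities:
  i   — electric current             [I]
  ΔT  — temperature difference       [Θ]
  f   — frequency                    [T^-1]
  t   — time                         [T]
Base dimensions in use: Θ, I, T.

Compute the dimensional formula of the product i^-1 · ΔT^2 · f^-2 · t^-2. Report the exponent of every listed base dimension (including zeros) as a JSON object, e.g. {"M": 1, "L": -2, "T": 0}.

{"Θ": 2, "I": -1, "T": 0}

Write exponents as rows Θ,I,T / cols i,ΔT,f,t:
  Θ: [ 0  1  0  0]
  I: [ 1  0  0  0]
  T: [ 0  0 -1  1]
  [Θ]: (-1)·0+(2)·1+(-2)·0+(-2)·0 = 2
  [I]: (-1)·1+(2)·0+(-2)·0+(-2)·0 = -1
  [T]: (-1)·0+(2)·0+(-2)·-1+(-2)·1 = 0
⇒ Θ^2 I^-1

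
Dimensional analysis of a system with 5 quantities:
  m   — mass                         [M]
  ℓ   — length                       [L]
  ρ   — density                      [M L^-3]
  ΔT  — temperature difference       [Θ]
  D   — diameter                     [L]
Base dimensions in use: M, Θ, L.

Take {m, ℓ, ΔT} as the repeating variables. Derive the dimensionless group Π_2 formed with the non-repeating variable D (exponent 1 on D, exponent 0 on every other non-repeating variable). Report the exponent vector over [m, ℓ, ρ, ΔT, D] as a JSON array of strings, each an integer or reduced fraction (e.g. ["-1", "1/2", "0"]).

["0", "-1", "0", "0", "1"]

Write exponents as rows M,Θ,L / cols m,ℓ,ρ,ΔT,D:
  M: [ 1  0  1  0  0]
  Θ: [ 0  0  0  1  0]
  L: [ 0  1 -3  0  1]
RREF → pivots at {m,ℓ,ΔT} ⇒ r = 3
Pivot set = {m,ℓ,ΔT}, free = {ρ,D}
RREF:
  r0: [   1    0    1    0    0]
  r1: [   0    1   -3    0    1]
  r2: [   0    0    0    1    0]
Fix exponent of D at 1, ρ at 0; solve each RREF row for its pivot's exponent:
  r0: exp(m) + (0)·1 = 0 ⇒ exp(m) = 0
  r1: exp(ℓ) + (1)·1 = 0 ⇒ exp(ℓ) = -1
  r2: exp(ΔT) + (0)·1 = 0 ⇒ exp(ΔT) = 0
Π_2 = ℓ^-1 · D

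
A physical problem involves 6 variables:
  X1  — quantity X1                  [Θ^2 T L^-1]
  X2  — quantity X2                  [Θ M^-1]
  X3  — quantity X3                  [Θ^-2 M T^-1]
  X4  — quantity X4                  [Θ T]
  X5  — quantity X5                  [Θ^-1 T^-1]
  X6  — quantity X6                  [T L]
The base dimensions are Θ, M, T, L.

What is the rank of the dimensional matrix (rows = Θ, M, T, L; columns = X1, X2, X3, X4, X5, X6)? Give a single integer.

3

Dimensional matrix (Θ×M×T×L by X1×X2×X3×X4×X5×X6):
  Θ: [ 2  1 -2  1 -1  0]
  M: [ 0 -1  1  0  0  0]
  T: [ 1  0 -1  1 -1  1]
  L: [-1  0  0  0  0  1]
Row reduction gives pivot columns X1,X2,X3; rank = 3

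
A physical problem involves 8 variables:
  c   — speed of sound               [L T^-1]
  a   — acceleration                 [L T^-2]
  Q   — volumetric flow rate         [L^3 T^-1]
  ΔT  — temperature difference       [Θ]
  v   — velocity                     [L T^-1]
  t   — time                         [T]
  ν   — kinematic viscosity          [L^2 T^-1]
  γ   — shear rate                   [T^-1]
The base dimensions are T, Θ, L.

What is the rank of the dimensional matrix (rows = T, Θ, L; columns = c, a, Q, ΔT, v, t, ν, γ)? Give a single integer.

Write exponents as rows T,Θ,L / cols c,a,Q,ΔT,v,t,ν,γ:
  T: [-1 -2 -1  0 -1  1 -1 -1]
  Θ: [ 0  0  0  1  0  0  0  0]
  L: [ 1  1  3  0  1  0  2  0]
Row reduction gives pivot columns c,a,ΔT; rank = 3

3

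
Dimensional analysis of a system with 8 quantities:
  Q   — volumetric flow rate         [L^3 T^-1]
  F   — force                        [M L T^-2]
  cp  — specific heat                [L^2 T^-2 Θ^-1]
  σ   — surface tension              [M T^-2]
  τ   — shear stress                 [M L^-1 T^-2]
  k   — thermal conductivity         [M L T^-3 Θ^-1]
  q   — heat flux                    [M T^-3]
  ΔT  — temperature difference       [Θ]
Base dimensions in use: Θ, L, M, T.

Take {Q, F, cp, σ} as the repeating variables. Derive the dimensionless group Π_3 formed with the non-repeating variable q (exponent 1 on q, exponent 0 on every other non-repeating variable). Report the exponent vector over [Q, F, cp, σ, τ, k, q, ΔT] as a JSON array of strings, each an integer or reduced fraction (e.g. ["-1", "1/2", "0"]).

["-1", "3", "0", "-4", "0", "0", "1", "0"]

Dimensional matrix (Θ×L×M×T by Q×F×cp×σ×τ×k×q×ΔT):
  Θ: [ 0  0 -1  0  0 -1  0  1]
  L: [ 3  1  2  0 -1  1  0  0]
  M: [ 0  1  0  1  1  1  1  0]
  T: [-1 -2 -2 -2 -2 -3 -3  0]
RREF → pivots at {Q,F,cp,σ} ⇒ r = 4
Repeat: Q,F,cp,σ; free: τ,k,q,ΔT
RREF:
  r0: [   1    0    0    0    0   -1    1    2]
  r1: [   0    1    0    0   -1    2   -3   -4]
  r2: [   0    0    1    0    0    1    0   -1]
  r3: [   0    0    0    1    2   -1    4    4]
Fix exponent of q at 1, τ at 0, k at 0, ΔT at 0; solve each RREF row for its pivot's exponent:
  r0: exp(Q) + (1)·1 = 0 ⇒ exp(Q) = -1
  r1: exp(F) + (-3)·1 = 0 ⇒ exp(F) = 3
  r2: exp(cp) + (0)·1 = 0 ⇒ exp(cp) = 0
  r3: exp(σ) + (4)·1 = 0 ⇒ exp(σ) = -4
Π_3 = Q^-1 · F^3 · σ^-4 · q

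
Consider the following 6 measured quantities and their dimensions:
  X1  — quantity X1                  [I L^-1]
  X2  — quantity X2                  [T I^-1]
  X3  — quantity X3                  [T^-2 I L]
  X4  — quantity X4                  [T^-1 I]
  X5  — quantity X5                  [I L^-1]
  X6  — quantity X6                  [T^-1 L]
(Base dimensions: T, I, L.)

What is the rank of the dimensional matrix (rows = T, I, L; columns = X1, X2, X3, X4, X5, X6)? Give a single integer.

2

Exponent matrix [T,I,L] × [X1,X2,X3,X4,X5,X6]:
  T: [ 0  1 -2 -1  0 -1]
  I: [ 1 -1  1  1  1  0]
  L: [-1  0  1  0 -1  1]
Row reduction gives pivot columns X1,X2; rank = 2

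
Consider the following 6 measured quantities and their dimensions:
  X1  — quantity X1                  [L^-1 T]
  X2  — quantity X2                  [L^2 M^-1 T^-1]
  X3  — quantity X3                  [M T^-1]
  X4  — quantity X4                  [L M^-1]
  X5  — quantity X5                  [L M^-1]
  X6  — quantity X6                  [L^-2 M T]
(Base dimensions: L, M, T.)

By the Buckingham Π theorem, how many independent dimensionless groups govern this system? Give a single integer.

Exponent matrix [L,M,T] × [X1,X2,X3,X4,X5,X6]:
  L: [-1  2  0  1  1 -2]
  M: [ 0 -1  1 -1 -1  1]
  T: [ 1 -1 -1  0  0  1]
Echelon form has 2 nonzero rows (pivots: X1,X2)
Π count = n − r = 6 − 2 = 4

4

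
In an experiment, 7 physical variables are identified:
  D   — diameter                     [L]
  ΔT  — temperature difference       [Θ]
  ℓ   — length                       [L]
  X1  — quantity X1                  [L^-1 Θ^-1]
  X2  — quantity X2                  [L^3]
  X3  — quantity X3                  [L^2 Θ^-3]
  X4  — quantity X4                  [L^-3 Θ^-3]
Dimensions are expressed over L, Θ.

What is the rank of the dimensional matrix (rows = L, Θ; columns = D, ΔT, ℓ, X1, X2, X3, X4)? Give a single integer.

Exponent matrix [L,Θ] × [D,ΔT,ℓ,X1,X2,X3,X4]:
  L: [ 1  0  1 -1  3  2 -3]
  Θ: [ 0  1  0 -1  0 -3 -3]
Echelon form has 2 nonzero rows (pivots: D,ΔT)

2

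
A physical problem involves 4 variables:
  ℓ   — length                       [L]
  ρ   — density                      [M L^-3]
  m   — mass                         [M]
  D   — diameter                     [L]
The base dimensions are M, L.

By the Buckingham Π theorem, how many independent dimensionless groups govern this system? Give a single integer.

Dimensional matrix (M×L by ℓ×ρ×m×D):
  M: [ 0  1  1  0]
  L: [ 1 -3  0  1]
RREF → pivots at {ℓ,ρ} ⇒ r = 2
n=4, r=2 ⇒ 2 dimensionless groups

2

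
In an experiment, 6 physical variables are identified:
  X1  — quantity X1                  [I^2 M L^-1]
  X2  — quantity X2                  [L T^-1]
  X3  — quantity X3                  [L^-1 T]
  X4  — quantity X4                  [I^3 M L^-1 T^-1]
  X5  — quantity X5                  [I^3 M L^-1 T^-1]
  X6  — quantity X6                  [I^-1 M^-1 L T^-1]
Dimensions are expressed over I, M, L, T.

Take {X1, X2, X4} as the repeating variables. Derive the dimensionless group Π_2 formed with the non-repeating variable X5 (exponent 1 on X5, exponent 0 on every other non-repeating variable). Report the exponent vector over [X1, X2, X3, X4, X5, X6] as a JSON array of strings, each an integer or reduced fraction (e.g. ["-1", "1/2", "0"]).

Dimensional matrix (I×M×L×T by X1×X2×X3×X4×X5×X6):
  I: [ 2  0  0  3  3 -1]
  M: [ 1  0  0  1  1 -1]
  L: [-1  1 -1 -1 -1  1]
  T: [ 0 -1  1 -1 -1 -1]
RREF → pivots at {X1,X2,X4} ⇒ r = 3
Repeat: X1,X2,X4; free: X3,X5,X6
RREF:
  r0: [   1    0    0    0    0   -2]
  r1: [   0    1   -1    0    0    0]
  r2: [   0    0    0    1    1    1]
  r3: [   0    0    0    0    0    0]
Fix exponent of X5 at 1, X3 at 0, X6 at 0; solve each RREF row for its pivot's exponent:
  r0: exp(X1) + (0)·1 = 0 ⇒ exp(X1) = 0
  r1: exp(X2) + (0)·1 = 0 ⇒ exp(X2) = 0
  r2: exp(X4) + (1)·1 = 0 ⇒ exp(X4) = -1
Π_2 = X4^-1 · X5

["0", "0", "0", "-1", "1", "0"]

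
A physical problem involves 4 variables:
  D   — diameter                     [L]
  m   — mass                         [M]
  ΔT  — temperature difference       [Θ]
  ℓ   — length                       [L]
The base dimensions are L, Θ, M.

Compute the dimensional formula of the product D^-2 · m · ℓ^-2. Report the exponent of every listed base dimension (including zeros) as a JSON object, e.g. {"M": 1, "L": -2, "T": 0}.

{"L": -4, "Θ": 0, "M": 1}

Dimensional matrix (L×Θ×M by D×m×ΔT×ℓ):
  L: [ 1  0  0  1]
  Θ: [ 0  0  1  0]
  M: [ 0  1  0  0]
  [L]: (-2)·1+(1)·0+(-2)·1 = -4
  [Θ]: (-2)·0+(1)·0+(-2)·0 = 0
  [M]: (-2)·0+(1)·1+(-2)·0 = 1
⇒ L^-4 M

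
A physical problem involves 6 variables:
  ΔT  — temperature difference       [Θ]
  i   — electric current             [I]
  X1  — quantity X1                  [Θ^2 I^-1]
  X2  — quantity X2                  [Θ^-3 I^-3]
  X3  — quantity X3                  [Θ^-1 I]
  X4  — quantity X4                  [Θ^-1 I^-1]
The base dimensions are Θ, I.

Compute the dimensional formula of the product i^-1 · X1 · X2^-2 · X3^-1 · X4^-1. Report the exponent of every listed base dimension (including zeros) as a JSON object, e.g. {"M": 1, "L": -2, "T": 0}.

{"Θ": 10, "I": 4}

Write exponents as rows Θ,I / cols ΔT,i,X1,X2,X3,X4:
  Θ: [ 1  0  2 -3 -1 -1]
  I: [ 0  1 -1 -3  1 -1]
  [Θ]: (-1)·0+(1)·2+(-2)·-3+(-1)·-1+(-1)·-1 = 10
  [I]: (-1)·1+(1)·-1+(-2)·-3+(-1)·1+(-1)·-1 = 4
⇒ Θ^10 I^4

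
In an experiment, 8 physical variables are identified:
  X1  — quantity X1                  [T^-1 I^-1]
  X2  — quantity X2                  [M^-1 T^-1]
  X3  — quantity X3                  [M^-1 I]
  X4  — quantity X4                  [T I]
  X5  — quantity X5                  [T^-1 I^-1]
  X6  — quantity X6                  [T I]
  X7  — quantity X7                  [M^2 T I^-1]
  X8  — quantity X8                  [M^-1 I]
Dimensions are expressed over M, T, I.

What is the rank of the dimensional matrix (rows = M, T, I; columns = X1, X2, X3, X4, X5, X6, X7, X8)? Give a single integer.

2

Write exponents as rows M,T,I / cols X1,X2,X3,X4,X5,X6,X7,X8:
  M: [ 0 -1 -1  0  0  0  2 -1]
  T: [-1 -1  0  1 -1  1  1  0]
  I: [-1  0  1  1 -1  1 -1  1]
Echelon form has 2 nonzero rows (pivots: X1,X2)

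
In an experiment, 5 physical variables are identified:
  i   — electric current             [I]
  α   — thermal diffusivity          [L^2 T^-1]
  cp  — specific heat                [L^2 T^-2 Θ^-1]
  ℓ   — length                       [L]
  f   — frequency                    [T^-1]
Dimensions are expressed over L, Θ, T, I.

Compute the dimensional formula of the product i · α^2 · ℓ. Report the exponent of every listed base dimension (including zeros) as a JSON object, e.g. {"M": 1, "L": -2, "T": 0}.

Write exponents as rows L,Θ,T,I / cols i,α,cp,ℓ,f:
  L: [ 0  2  2  1  0]
  Θ: [ 0  0 -1  0  0]
  T: [ 0 -1 -2  0 -1]
  I: [ 1  0  0  0  0]
  [L]: (1)·0+(2)·2+(1)·1 = 5
  [Θ]: (1)·0+(2)·0+(1)·0 = 0
  [T]: (1)·0+(2)·-1+(1)·0 = -2
  [I]: (1)·1+(2)·0+(1)·0 = 1
⇒ L^5 T^-2 I

{"L": 5, "Θ": 0, "T": -2, "I": 1}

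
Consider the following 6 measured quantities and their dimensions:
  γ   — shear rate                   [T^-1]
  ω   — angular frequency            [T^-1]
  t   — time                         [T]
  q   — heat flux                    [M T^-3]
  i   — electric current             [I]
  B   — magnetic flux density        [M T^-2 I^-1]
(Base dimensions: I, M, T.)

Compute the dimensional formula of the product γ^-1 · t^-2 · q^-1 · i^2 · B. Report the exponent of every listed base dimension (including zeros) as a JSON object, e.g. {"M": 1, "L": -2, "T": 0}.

{"I": 1, "M": 0, "T": 0}

Dimensional matrix (I×M×T by γ×ω×t×q×i×B):
  I: [ 0  0  0  0  1 -1]
  M: [ 0  0  0  1  0  1]
  T: [-1 -1  1 -3  0 -2]
  [I]: (-1)·0+(-2)·0+(-1)·0+(2)·1+(1)·-1 = 1
  [M]: (-1)·0+(-2)·0+(-1)·1+(2)·0+(1)·1 = 0
  [T]: (-1)·-1+(-2)·1+(-1)·-3+(2)·0+(1)·-2 = 0
⇒ I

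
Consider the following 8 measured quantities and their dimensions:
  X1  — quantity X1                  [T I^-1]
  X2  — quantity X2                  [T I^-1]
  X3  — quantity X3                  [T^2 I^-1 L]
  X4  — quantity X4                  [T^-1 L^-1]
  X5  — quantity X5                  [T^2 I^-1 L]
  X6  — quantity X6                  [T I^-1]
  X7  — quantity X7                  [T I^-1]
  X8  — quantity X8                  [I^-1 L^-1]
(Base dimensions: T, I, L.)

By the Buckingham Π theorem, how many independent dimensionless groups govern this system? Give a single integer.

Exponent matrix [T,I,L] × [X1,X2,X3,X4,X5,X6,X7,X8]:
  T: [ 1  1  2 -1  2  1  1  0]
  I: [-1 -1 -1  0 -1 -1 -1 -1]
  L: [ 0  0  1 -1  1  0  0 -1]
RREF → pivots at {X1,X3} ⇒ r = 2
n=8, r=2 ⇒ 6 dimensionless groups

6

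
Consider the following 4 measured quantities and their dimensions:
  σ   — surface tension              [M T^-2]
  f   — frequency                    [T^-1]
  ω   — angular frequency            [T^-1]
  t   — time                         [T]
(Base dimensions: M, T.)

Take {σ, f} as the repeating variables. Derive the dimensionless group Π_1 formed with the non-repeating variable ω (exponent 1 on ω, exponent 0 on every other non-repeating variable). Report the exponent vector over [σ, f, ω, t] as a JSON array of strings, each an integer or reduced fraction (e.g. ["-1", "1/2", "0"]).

Dimensional matrix (M×T by σ×f×ω×t):
  M: [ 1  0  0  0]
  T: [-2 -1 -1  1]
Echelon form has 2 nonzero rows (pivots: σ,f)
Repeat: σ,f; free: ω,t
RREF:
  r0: [   1    0    0    0]
  r1: [   0    1    1   -1]
Fix exponent of ω at 1, t at 0; solve each RREF row for its pivot's exponent:
  r0: exp(σ) + (0)·1 = 0 ⇒ exp(σ) = 0
  r1: exp(f) + (1)·1 = 0 ⇒ exp(f) = -1
Π_1 = f^-1 · ω

["0", "-1", "1", "0"]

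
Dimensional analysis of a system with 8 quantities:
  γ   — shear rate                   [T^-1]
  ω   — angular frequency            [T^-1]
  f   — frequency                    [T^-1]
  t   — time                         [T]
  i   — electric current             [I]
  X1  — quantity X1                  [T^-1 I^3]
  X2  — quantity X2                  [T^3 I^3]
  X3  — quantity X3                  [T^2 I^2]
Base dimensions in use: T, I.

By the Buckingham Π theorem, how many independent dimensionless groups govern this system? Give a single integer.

Dimensional matrix (T×I by γ×ω×f×t×i×X1×X2×X3):
  T: [-1 -1 -1  1  0 -1  3  2]
  I: [ 0  0  0  0  1  3  3  2]
Row reduction gives pivot columns γ,i; rank = 2
n=8, r=2 ⇒ 6 dimensionless groups

6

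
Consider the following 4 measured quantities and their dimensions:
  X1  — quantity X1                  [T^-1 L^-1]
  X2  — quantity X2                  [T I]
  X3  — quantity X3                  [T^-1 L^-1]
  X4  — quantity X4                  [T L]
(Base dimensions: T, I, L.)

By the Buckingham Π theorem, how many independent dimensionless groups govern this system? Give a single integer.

Exponent matrix [T,I,L] × [X1,X2,X3,X4]:
  T: [-1  1 -1  1]
  I: [ 0  1  0  0]
  L: [-1  0 -1  1]
RREF → pivots at {X1,X2} ⇒ r = 2
4 vars − rank 2 = 2 Π groups

2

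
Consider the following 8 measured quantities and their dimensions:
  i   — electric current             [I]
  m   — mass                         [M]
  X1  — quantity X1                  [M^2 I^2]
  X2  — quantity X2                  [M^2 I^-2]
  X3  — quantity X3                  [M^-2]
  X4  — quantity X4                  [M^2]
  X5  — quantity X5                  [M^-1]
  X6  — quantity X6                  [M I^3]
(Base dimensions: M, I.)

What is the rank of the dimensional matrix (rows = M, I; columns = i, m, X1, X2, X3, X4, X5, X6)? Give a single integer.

Write exponents as rows M,I / cols i,m,X1,X2,X3,X4,X5,X6:
  M: [ 0  1  2  2 -2  2 -1  1]
  I: [ 1  0  2 -2  0  0  0  3]
RREF → pivots at {i,m} ⇒ r = 2

2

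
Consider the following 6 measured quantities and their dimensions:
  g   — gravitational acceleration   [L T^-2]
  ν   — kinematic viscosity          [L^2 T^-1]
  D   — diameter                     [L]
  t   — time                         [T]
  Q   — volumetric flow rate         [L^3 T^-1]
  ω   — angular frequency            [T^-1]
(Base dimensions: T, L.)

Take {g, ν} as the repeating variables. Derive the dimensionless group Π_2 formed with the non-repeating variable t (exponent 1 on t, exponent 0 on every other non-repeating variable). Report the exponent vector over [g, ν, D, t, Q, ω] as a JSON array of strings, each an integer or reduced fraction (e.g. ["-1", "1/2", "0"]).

["2/3", "-1/3", "0", "1", "0", "0"]

Exponent matrix [T,L] × [g,ν,D,t,Q,ω]:
  T: [-2 -1  0  1 -1 -1]
  L: [ 1  2  1  0  3  0]
Echelon form has 2 nonzero rows (pivots: g,ν)
Pivot set = {g,ν}, free = {D,t,Q,ω}
RREF:
  r0: [   1    0 -1/3 -2/3 -1/3  2/3]
  r1: [   0    1  2/3  1/3  5/3 -1/3]
Fix exponent of t at 1, D at 0, Q at 0, ω at 0; solve each RREF row for its pivot's exponent:
  r0: exp(g) + (-2/3)·1 = 0 ⇒ exp(g) = 2/3
  r1: exp(ν) + (1/3)·1 = 0 ⇒ exp(ν) = -1/3
Π_2 = g^(2/3) · ν^(-1/3) · t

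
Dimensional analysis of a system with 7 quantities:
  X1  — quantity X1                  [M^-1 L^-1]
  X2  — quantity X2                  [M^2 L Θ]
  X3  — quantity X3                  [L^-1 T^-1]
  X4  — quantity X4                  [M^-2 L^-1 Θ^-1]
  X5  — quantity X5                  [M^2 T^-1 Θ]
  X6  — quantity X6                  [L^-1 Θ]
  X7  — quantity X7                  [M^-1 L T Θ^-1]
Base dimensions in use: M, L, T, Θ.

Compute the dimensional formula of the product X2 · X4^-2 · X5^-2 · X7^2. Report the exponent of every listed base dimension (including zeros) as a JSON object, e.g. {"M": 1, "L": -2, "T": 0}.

Exponent matrix [M,L,T,Θ] × [X1,X2,X3,X4,X5,X6,X7]:
  M: [-1  2  0 -2  2  0 -1]
  L: [-1  1 -1 -1  0 -1  1]
  T: [ 0  0 -1  0 -1  0  1]
  Θ: [ 0  1  0 -1  1  1 -1]
  [M]: (1)·2+(-2)·-2+(-2)·2+(2)·-1 = 0
  [L]: (1)·1+(-2)·-1+(-2)·0+(2)·1 = 5
  [T]: (1)·0+(-2)·0+(-2)·-1+(2)·1 = 4
  [Θ]: (1)·1+(-2)·-1+(-2)·1+(2)·-1 = -1
⇒ L^5 T^4 Θ^-1

{"M": 0, "L": 5, "T": 4, "Θ": -1}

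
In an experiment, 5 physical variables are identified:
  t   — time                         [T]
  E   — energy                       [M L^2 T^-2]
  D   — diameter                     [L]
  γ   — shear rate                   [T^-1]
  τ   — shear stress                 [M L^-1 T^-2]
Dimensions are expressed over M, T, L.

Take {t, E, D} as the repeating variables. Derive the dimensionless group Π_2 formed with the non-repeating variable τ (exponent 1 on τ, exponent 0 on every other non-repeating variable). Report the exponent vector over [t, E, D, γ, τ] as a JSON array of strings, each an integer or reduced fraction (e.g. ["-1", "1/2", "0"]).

Exponent matrix [M,T,L] × [t,E,D,γ,τ]:
  M: [ 0  1  0  0  1]
  T: [ 1 -2  0 -1 -2]
  L: [ 0  2  1  0 -1]
RREF → pivots at {t,E,D} ⇒ r = 3
Pivot set = {t,E,D}, free = {γ,τ}
RREF:
  r0: [   1    0    0   -1    0]
  r1: [   0    1    0    0    1]
  r2: [   0    0    1    0   -3]
Fix exponent of τ at 1, γ at 0; solve each RREF row for its pivot's exponent:
  r0: exp(t) + (0)·1 = 0 ⇒ exp(t) = 0
  r1: exp(E) + (1)·1 = 0 ⇒ exp(E) = -1
  r2: exp(D) + (-3)·1 = 0 ⇒ exp(D) = 3
Π_2 = E^-1 · D^3 · τ

["0", "-1", "3", "0", "1"]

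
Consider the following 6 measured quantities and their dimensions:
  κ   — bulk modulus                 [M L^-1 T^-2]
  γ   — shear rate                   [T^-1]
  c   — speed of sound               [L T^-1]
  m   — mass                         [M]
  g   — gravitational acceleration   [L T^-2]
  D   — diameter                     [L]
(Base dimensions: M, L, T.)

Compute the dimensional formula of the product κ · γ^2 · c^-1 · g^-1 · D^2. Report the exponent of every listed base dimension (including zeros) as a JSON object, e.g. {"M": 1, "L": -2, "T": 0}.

Exponent matrix [M,L,T] × [κ,γ,c,m,g,D]:
  M: [ 1  0  0  1  0  0]
  L: [-1  0  1  0  1  1]
  T: [-2 -1 -1  0 -2  0]
  [M]: (1)·1+(2)·0+(-1)·0+(-1)·0+(2)·0 = 1
  [L]: (1)·-1+(2)·0+(-1)·1+(-1)·1+(2)·1 = -1
  [T]: (1)·-2+(2)·-1+(-1)·-1+(-1)·-2+(2)·0 = -1
⇒ M L^-1 T^-1

{"M": 1, "L": -1, "T": -1}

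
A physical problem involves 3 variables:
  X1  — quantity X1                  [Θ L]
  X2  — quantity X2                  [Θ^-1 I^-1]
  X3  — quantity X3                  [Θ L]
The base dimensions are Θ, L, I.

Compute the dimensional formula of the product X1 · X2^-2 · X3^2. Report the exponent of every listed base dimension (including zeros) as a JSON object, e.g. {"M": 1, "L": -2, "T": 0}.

{"Θ": 5, "L": 3, "I": 2}

Exponent matrix [Θ,L,I] × [X1,X2,X3]:
  Θ: [ 1 -1  1]
  L: [ 1  0  1]
  I: [ 0 -1  0]
  [Θ]: (1)·1+(-2)·-1+(2)·1 = 5
  [L]: (1)·1+(-2)·0+(2)·1 = 3
  [I]: (1)·0+(-2)·-1+(2)·0 = 2
⇒ Θ^5 L^3 I^2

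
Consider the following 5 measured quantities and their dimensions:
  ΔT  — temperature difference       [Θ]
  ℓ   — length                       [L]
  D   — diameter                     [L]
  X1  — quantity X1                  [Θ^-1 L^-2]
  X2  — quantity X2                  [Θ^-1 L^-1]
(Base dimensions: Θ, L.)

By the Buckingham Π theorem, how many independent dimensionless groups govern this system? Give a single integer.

Exponent matrix [Θ,L] × [ΔT,ℓ,D,X1,X2]:
  Θ: [ 1  0  0 -1 -1]
  L: [ 0  1  1 -2 -1]
Row reduction gives pivot columns ΔT,ℓ; rank = 2
5 vars − rank 2 = 3 Π groups

3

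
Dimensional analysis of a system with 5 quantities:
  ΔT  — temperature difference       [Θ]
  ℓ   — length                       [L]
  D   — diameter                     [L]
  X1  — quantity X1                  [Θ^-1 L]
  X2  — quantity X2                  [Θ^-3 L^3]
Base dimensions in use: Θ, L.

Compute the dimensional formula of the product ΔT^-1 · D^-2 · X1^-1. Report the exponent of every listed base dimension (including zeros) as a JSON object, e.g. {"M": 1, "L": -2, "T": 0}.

Exponent matrix [Θ,L] × [ΔT,ℓ,D,X1,X2]:
  Θ: [ 1  0  0 -1 -3]
  L: [ 0  1  1  1  3]
  [Θ]: (-1)·1+(-2)·0+(-1)·-1 = 0
  [L]: (-1)·0+(-2)·1+(-1)·1 = -3
⇒ L^-3

{"Θ": 0, "L": -3}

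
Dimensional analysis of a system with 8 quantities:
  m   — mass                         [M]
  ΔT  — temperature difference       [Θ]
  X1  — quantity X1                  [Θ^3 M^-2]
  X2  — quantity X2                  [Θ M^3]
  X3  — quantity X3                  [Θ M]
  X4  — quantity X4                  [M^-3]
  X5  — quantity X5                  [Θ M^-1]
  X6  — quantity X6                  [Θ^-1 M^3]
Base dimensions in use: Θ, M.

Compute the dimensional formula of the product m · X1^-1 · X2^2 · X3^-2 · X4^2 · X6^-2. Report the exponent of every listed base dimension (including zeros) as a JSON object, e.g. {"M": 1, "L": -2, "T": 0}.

{"Θ": -1, "M": -5}

Dimensional matrix (Θ×M by m×ΔT×X1×X2×X3×X4×X5×X6):
  Θ: [ 0  1  3  1  1  0  1 -1]
  M: [ 1  0 -2  3  1 -3 -1  3]
  [Θ]: (1)·0+(-1)·3+(2)·1+(-2)·1+(2)·0+(-2)·-1 = -1
  [M]: (1)·1+(-1)·-2+(2)·3+(-2)·1+(2)·-3+(-2)·3 = -5
⇒ Θ^-1 M^-5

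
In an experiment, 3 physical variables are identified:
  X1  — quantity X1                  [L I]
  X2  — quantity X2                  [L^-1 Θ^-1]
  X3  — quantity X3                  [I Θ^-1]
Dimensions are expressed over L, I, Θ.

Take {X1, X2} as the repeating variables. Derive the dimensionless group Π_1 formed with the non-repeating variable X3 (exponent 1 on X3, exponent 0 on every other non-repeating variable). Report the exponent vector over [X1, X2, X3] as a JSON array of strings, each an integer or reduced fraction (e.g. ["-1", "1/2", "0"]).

["-1", "-1", "1"]

Dimensional matrix (L×I×Θ by X1×X2×X3):
  L: [ 1 -1  0]
  I: [ 1  0  1]
  Θ: [ 0 -1 -1]
RREF → pivots at {X1,X2} ⇒ r = 2
Pivot set = {X1,X2}, free = {X3}
RREF:
  r0: [   1    0    1]
  r1: [   0    1    1]
  r2: [   0    0    0]
Fix exponent of X3 at 1; solve each RREF row for its pivot's exponent:
  r0: exp(X1) + (1)·1 = 0 ⇒ exp(X1) = -1
  r1: exp(X2) + (1)·1 = 0 ⇒ exp(X2) = -1
Π_1 = X1^-1 · X2^-1 · X3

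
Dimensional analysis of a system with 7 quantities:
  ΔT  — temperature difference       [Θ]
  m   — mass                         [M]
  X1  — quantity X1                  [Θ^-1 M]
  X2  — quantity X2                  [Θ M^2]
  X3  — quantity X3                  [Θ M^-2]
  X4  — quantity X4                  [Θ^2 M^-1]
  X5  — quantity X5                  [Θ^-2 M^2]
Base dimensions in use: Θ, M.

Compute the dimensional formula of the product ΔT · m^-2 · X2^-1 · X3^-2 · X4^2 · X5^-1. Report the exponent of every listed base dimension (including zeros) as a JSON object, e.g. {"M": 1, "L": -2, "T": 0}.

Dimensional matrix (Θ×M by ΔT×m×X1×X2×X3×X4×X5):
  Θ: [ 1  0 -1  1  1  2 -2]
  M: [ 0  1  1  2 -2 -1  2]
  [Θ]: (1)·1+(-2)·0+(-1)·1+(-2)·1+(2)·2+(-1)·-2 = 4
  [M]: (1)·0+(-2)·1+(-1)·2+(-2)·-2+(2)·-1+(-1)·2 = -4
⇒ Θ^4 M^-4

{"Θ": 4, "M": -4}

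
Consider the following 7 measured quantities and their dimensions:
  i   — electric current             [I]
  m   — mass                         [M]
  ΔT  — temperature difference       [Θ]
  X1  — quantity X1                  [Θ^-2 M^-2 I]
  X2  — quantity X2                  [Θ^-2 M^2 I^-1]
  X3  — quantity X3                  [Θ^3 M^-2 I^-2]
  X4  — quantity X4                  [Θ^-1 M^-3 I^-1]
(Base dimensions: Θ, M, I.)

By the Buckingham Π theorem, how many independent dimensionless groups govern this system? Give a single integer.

4

Dimensional matrix (Θ×M×I by i×m×ΔT×X1×X2×X3×X4):
  Θ: [ 0  0  1 -2 -2  3 -1]
  M: [ 0  1  0 -2  2 -2 -3]
  I: [ 1  0  0  1 -1 -2 -1]
Row reduction gives pivot columns i,m,ΔT; rank = 3
Π count = n − r = 7 − 3 = 4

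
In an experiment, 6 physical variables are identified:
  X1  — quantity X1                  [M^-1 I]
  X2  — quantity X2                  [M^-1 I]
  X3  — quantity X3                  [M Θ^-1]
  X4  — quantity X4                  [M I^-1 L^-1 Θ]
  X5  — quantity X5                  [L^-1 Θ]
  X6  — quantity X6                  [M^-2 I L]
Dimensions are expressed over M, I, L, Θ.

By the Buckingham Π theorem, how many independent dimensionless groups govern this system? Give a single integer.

3

Exponent matrix [M,I,L,Θ] × [X1,X2,X3,X4,X5,X6]:
  M: [-1 -1  1  1  0 -2]
  I: [ 1  1  0 -1  0  1]
  L: [ 0  0  0 -1 -1  1]
  Θ: [ 0  0 -1  1  1  0]
Row reduction gives pivot columns X1,X3,X4; rank = 3
n=6, r=3 ⇒ 3 dimensionless groups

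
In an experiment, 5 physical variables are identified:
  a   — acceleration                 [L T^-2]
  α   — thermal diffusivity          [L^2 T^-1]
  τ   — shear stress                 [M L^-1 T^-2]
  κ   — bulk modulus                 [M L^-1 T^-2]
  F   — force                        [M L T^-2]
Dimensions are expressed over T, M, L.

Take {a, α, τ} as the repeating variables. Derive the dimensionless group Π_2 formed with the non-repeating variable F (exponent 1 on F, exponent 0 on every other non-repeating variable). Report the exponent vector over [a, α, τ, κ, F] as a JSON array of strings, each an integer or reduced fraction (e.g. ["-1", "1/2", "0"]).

["2/3", "-4/3", "-1", "0", "1"]

Exponent matrix [T,M,L] × [a,α,τ,κ,F]:
  T: [-2 -1 -2 -2 -2]
  M: [ 0  0  1  1  1]
  L: [ 1  2 -1 -1  1]
Echelon form has 3 nonzero rows (pivots: a,α,τ)
Repeat: a,α,τ; free: κ,F
RREF:
  r0: [   1    0    0    0 -2/3]
  r1: [   0    1    0    0  4/3]
  r2: [   0    0    1    1    1]
Fix exponent of F at 1, κ at 0; solve each RREF row for its pivot's exponent:
  r0: exp(a) + (-2/3)·1 = 0 ⇒ exp(a) = 2/3
  r1: exp(α) + (4/3)·1 = 0 ⇒ exp(α) = -4/3
  r2: exp(τ) + (1)·1 = 0 ⇒ exp(τ) = -1
Π_2 = a^(2/3) · α^(-4/3) · τ^-1 · F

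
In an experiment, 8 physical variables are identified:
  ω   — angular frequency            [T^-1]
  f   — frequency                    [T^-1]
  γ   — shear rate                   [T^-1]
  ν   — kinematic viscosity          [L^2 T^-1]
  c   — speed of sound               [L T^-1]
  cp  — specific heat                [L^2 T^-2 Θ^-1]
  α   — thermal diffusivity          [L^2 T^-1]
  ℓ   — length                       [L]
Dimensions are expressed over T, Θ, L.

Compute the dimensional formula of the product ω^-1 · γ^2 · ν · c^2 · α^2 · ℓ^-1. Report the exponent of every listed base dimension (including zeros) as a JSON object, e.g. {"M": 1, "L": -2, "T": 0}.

Dimensional matrix (T×Θ×L by ω×f×γ×ν×c×cp×α×ℓ):
  T: [-1 -1 -1 -1 -1 -2 -1  0]
  Θ: [ 0  0  0  0  0 -1  0  0]
  L: [ 0  0  0  2  1  2  2  1]
  [T]: (-1)·-1+(2)·-1+(1)·-1+(2)·-1+(2)·-1+(-1)·0 = -6
  [Θ]: (-1)·0+(2)·0+(1)·0+(2)·0+(2)·0+(-1)·0 = 0
  [L]: (-1)·0+(2)·0+(1)·2+(2)·1+(2)·2+(-1)·1 = 7
⇒ T^-6 L^7

{"T": -6, "Θ": 0, "L": 7}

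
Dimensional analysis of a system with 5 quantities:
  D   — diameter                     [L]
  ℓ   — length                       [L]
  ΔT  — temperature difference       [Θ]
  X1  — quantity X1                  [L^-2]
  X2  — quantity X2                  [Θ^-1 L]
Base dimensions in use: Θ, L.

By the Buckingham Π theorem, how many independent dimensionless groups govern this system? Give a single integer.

3

Exponent matrix [Θ,L] × [D,ℓ,ΔT,X1,X2]:
  Θ: [ 0  0  1  0 -1]
  L: [ 1  1  0 -2  1]
RREF → pivots at {D,ΔT} ⇒ r = 2
Π count = n − r = 5 − 2 = 3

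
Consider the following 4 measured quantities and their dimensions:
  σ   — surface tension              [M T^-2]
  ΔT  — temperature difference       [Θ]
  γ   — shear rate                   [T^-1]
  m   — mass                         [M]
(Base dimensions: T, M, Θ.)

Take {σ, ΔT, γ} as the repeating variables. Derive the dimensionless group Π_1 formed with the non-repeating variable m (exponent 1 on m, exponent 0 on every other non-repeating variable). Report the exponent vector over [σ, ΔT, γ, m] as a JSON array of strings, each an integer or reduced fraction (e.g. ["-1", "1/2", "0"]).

Write exponents as rows T,M,Θ / cols σ,ΔT,γ,m:
  T: [-2  0 -1  0]
  M: [ 1  0  0  1]
  Θ: [ 0  1  0  0]
RREF → pivots at {σ,ΔT,γ} ⇒ r = 3
Pivot set = {σ,ΔT,γ}, free = {m}
RREF:
  r0: [   1    0    0    1]
  r1: [   0    1    0    0]
  r2: [   0    0    1   -2]
Fix exponent of m at 1; solve each RREF row for its pivot's exponent:
  r0: exp(σ) + (1)·1 = 0 ⇒ exp(σ) = -1
  r1: exp(ΔT) + (0)·1 = 0 ⇒ exp(ΔT) = 0
  r2: exp(γ) + (-2)·1 = 0 ⇒ exp(γ) = 2
Π_1 = σ^-1 · γ^2 · m

["-1", "0", "2", "1"]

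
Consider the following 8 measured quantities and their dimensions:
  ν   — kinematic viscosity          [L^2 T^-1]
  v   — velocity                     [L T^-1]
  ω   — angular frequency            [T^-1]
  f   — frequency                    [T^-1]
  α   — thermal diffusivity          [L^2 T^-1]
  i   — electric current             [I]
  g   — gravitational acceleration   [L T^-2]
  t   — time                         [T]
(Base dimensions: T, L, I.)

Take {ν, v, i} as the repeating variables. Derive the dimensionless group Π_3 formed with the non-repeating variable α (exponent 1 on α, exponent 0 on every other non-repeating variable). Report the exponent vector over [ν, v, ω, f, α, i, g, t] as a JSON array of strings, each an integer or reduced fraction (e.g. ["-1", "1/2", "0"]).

["-1", "0", "0", "0", "1", "0", "0", "0"]

Exponent matrix [T,L,I] × [ν,v,ω,f,α,i,g,t]:
  T: [-1 -1 -1 -1 -1  0 -2  1]
  L: [ 2  1  0  0  2  0  1  0]
  I: [ 0  0  0  0  0  1  0  0]
Echelon form has 3 nonzero rows (pivots: ν,v,i)
Repeat: ν,v,i; free: ω,f,α,g,t
RREF:
  r0: [   1    0   -1   -1    1    0   -1    1]
  r1: [   0    1    2    2    0    0    3   -2]
  r2: [   0    0    0    0    0    1    0    0]
Fix exponent of α at 1, ω at 0, f at 0, g at 0, t at 0; solve each RREF row for its pivot's exponent:
  r0: exp(ν) + (1)·1 = 0 ⇒ exp(ν) = -1
  r1: exp(v) + (0)·1 = 0 ⇒ exp(v) = 0
  r2: exp(i) + (0)·1 = 0 ⇒ exp(i) = 0
Π_3 = ν^-1 · α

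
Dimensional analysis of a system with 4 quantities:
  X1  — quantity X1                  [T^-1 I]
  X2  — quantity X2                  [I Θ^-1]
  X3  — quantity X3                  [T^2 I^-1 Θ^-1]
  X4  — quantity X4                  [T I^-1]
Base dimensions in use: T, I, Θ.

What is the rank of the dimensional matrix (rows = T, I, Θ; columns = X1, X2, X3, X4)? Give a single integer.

2

Write exponents as rows T,I,Θ / cols X1,X2,X3,X4:
  T: [-1  0  2  1]
  I: [ 1  1 -1 -1]
  Θ: [ 0 -1 -1  0]
Row reduction gives pivot columns X1,X2; rank = 2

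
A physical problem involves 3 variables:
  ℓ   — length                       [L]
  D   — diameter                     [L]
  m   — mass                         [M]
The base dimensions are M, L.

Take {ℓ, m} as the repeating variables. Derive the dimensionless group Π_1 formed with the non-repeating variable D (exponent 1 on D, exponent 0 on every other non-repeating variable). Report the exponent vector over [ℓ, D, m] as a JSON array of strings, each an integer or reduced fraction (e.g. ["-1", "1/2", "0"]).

["-1", "1", "0"]

Exponent matrix [M,L] × [ℓ,D,m]:
  M: [ 0  0  1]
  L: [ 1  1  0]
Row reduction gives pivot columns ℓ,m; rank = 2
Repeat: ℓ,m; free: D
RREF:
  r0: [   1    1    0]
  r1: [   0    0    1]
Fix exponent of D at 1; solve each RREF row for its pivot's exponent:
  r0: exp(ℓ) + (1)·1 = 0 ⇒ exp(ℓ) = -1
  r1: exp(m) + (0)·1 = 0 ⇒ exp(m) = 0
Π_1 = ℓ^-1 · D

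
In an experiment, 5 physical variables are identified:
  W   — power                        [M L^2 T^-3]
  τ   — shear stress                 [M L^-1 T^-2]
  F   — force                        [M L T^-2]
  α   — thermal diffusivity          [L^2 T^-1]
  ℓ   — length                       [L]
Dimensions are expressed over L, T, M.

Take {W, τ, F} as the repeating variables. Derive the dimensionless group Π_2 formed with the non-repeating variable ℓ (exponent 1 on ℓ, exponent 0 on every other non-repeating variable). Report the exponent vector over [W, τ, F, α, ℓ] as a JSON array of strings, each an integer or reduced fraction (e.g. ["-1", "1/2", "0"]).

["0", "1/2", "-1/2", "0", "1"]

Exponent matrix [L,T,M] × [W,τ,F,α,ℓ]:
  L: [ 2 -1  1  2  1]
  T: [-3 -2 -2 -1  0]
  M: [ 1  1  1  0  0]
Row reduction gives pivot columns W,τ,F; rank = 3
Pivot set = {W,τ,F}, free = {α,ℓ}
RREF:
  r0: [   1    0    0    1    0]
  r1: [   0    1    0 -1/2 -1/2]
  r2: [   0    0    1 -1/2  1/2]
Fix exponent of ℓ at 1, α at 0; solve each RREF row for its pivot's exponent:
  r0: exp(W) + (0)·1 = 0 ⇒ exp(W) = 0
  r1: exp(τ) + (-1/2)·1 = 0 ⇒ exp(τ) = 1/2
  r2: exp(F) + (1/2)·1 = 0 ⇒ exp(F) = -1/2
Π_2 = τ^(1/2) · F^(-1/2) · ℓ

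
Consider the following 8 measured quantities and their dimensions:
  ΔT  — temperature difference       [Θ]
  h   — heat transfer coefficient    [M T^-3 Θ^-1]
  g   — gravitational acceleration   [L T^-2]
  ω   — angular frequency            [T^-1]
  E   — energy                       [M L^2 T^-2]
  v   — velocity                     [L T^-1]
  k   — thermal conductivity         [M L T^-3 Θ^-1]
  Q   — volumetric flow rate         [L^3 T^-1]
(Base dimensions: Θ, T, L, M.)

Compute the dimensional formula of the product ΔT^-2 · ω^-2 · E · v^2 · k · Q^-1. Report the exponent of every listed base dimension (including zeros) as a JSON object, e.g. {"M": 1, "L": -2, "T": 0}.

{"Θ": -3, "T": -4, "L": 2, "M": 2}

Write exponents as rows Θ,T,L,M / cols ΔT,h,g,ω,E,v,k,Q:
  Θ: [ 1 -1  0  0  0  0 -1  0]
  T: [ 0 -3 -2 -1 -2 -1 -3 -1]
  L: [ 0  0  1  0  2  1  1  3]
  M: [ 0  1  0  0  1  0  1  0]
  [Θ]: (-2)·1+(-2)·0+(1)·0+(2)·0+(1)·-1+(-1)·0 = -3
  [T]: (-2)·0+(-2)·-1+(1)·-2+(2)·-1+(1)·-3+(-1)·-1 = -4
  [L]: (-2)·0+(-2)·0+(1)·2+(2)·1+(1)·1+(-1)·3 = 2
  [M]: (-2)·0+(-2)·0+(1)·1+(2)·0+(1)·1+(-1)·0 = 2
⇒ Θ^-3 T^-4 L^2 M^2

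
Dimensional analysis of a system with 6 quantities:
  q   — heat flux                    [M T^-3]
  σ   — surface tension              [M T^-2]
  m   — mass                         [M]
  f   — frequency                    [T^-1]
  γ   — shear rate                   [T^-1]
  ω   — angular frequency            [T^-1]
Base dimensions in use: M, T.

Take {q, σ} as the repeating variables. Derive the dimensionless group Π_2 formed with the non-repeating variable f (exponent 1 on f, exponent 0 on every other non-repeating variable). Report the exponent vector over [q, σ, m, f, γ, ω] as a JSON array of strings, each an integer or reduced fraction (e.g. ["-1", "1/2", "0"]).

Write exponents as rows M,T / cols q,σ,m,f,γ,ω:
  M: [ 1  1  1  0  0  0]
  T: [-3 -2  0 -1 -1 -1]
RREF → pivots at {q,σ} ⇒ r = 2
Repeat: q,σ; free: m,f,γ,ω
RREF:
  r0: [   1    0   -2    1    1    1]
  r1: [   0    1    3   -1   -1   -1]
Fix exponent of f at 1, m at 0, γ at 0, ω at 0; solve each RREF row for its pivot's exponent:
  r0: exp(q) + (1)·1 = 0 ⇒ exp(q) = -1
  r1: exp(σ) + (-1)·1 = 0 ⇒ exp(σ) = 1
Π_2 = q^-1 · σ · f

["-1", "1", "0", "1", "0", "0"]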